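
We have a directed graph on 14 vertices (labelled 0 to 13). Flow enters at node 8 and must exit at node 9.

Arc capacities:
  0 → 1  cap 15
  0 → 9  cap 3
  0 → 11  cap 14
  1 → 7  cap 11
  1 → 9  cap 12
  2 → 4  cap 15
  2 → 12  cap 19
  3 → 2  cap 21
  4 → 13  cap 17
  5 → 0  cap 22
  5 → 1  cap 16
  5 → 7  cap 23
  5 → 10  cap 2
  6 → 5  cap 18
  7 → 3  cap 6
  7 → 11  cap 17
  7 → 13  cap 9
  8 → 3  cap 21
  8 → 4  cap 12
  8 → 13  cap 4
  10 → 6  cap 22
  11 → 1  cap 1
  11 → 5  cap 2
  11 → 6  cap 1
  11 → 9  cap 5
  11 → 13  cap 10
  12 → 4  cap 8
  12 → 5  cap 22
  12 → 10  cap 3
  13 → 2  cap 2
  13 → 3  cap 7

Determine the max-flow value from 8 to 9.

Maximum flow value: 19

augment #1: 8→3→2→12→5→0→9 bottleneck 3, total now 3
augment #2: 8→3→2→12→5→1→9 bottleneck 12, total now 15
augment #3: 8→3→2→12→5→0→11→9 bottleneck 4, total now 19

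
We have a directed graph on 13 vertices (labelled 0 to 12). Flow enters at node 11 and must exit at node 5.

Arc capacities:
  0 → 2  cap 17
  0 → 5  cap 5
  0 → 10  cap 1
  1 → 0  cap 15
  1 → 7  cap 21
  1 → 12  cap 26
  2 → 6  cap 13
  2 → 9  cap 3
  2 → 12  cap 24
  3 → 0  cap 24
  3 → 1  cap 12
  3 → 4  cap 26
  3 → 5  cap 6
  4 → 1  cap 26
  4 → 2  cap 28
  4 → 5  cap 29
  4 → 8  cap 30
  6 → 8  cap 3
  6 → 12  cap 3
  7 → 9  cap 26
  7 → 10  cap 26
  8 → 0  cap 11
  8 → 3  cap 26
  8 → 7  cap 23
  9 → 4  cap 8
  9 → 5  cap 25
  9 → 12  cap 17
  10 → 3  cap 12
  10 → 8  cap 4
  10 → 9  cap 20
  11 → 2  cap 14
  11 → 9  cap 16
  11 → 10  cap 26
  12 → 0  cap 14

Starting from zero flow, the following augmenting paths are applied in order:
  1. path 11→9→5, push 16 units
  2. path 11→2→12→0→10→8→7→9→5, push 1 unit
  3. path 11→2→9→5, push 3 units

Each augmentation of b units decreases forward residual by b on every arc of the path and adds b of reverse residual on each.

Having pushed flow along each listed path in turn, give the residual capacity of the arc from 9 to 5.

after path 1 (11→9→5, push 16): res(9,5)=9
after path 2 (11→2→12→0→10→8→7→9→5, push 1): res(9,5)=8
after path 3 (11→2→9→5, push 3): res(9,5)=5

Residual capacity of (9,5): 5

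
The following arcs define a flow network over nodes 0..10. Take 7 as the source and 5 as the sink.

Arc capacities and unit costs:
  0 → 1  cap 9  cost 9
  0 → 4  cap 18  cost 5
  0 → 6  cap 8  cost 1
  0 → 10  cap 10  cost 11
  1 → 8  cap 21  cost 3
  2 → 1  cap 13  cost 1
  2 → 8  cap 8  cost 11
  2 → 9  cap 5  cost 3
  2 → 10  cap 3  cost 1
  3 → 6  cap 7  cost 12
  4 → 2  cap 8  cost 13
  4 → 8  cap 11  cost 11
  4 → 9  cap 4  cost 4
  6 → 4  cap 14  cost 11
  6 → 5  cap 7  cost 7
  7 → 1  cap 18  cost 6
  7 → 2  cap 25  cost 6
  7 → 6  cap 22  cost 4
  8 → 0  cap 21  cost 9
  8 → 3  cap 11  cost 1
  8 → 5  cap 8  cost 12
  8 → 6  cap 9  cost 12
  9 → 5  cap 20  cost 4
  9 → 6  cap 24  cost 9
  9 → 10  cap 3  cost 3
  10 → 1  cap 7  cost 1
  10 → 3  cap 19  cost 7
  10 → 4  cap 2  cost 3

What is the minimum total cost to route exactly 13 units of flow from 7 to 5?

Minimum cost for 13 units: 160

shortest-cost path #1: 7→6→5 push 7 @ unit cost 11 (adds 77)
shortest-cost path #2: 7→2→9→5 push 5 @ unit cost 13 (adds 65)
shortest-cost path #3: 7→2→10→4→9→5 push 1 @ unit cost 18 (adds 18)
total cost = 160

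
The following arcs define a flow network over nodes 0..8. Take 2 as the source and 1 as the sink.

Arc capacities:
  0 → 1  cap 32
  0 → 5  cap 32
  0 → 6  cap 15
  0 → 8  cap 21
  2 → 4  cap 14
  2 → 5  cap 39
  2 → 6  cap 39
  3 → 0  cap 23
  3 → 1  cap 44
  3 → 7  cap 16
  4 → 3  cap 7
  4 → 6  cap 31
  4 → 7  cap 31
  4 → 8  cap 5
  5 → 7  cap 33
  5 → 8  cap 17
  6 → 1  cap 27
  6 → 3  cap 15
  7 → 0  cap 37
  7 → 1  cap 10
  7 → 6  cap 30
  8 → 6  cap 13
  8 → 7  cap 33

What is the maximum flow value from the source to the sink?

Maximum flow value: 91

augment #1: 2→6→1 bottleneck 27, total now 27
augment #2: 2→4→3→1 bottleneck 7, total now 34
augment #3: 2→4→7→1 bottleneck 7, total now 41
augment #4: 2→5→7→1 bottleneck 3, total now 44
augment #5: 2→6→3→1 bottleneck 12, total now 56
augment #6: 2→5→7→0→1 bottleneck 30, total now 86
augment #7: 2→5→8→6→3→1 bottleneck 3, total now 89
augment #8: 2→5→8→7→0→1 bottleneck 2, total now 91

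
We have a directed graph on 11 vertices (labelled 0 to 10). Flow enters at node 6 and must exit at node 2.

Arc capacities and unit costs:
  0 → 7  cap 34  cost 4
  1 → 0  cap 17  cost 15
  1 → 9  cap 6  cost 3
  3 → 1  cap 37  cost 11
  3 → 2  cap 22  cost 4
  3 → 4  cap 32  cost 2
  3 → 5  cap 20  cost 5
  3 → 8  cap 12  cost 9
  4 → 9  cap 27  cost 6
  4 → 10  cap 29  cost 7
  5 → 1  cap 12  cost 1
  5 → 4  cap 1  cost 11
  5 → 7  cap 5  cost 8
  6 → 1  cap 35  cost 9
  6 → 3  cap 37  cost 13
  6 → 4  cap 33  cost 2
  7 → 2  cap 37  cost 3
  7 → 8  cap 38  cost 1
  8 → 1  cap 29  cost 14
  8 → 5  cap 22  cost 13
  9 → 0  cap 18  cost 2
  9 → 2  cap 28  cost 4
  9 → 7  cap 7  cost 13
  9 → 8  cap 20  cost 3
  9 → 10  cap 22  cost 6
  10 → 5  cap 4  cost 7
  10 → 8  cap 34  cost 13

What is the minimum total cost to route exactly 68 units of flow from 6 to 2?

Minimum cost for 68 units: 1204

shortest-cost path #1: 6→4→9→2 push 27 @ unit cost 12 (adds 324)
shortest-cost path #2: 6→1→9→2 push 1 @ unit cost 16 (adds 16)
shortest-cost path #3: 6→3→2 push 22 @ unit cost 17 (adds 374)
shortest-cost path #4: 6→1→9→0→7→2 push 5 @ unit cost 21 (adds 105)
shortest-cost path #5: 6→4→10→5→7→2 push 4 @ unit cost 27 (adds 108)
shortest-cost path #6: 6→3→5→7→2 push 1 @ unit cost 29 (adds 29)
shortest-cost path #7: 6→1→0→7→2 push 8 @ unit cost 31 (adds 248)
total cost = 1204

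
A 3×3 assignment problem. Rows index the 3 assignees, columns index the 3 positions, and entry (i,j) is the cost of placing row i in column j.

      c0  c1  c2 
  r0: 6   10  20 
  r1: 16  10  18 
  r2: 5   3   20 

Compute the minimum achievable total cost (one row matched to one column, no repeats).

optimal assignment: row0→col0 (cost 6), row1→col2 (cost 18), row2→col1 (cost 3)
total = 6 + 18 + 3 = 27

Minimum assignment cost: 27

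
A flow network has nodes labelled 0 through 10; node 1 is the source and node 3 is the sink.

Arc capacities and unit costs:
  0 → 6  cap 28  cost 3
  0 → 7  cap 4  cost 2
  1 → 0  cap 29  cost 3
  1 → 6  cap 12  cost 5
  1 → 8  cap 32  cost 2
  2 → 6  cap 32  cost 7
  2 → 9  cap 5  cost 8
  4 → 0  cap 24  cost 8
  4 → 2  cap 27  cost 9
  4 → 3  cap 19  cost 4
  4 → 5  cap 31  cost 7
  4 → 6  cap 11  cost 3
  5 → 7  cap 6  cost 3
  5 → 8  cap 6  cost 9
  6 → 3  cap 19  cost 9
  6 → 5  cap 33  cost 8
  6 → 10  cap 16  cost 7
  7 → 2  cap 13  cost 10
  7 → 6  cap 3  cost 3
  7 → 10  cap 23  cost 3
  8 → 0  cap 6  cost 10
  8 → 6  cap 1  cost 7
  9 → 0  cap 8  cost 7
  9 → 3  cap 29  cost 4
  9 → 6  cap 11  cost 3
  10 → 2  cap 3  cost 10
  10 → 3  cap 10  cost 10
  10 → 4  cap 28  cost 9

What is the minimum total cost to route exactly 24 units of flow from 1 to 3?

shortest-cost path #1: 1→6→3 push 12 @ unit cost 14 (adds 168)
shortest-cost path #2: 1→0→6→3 push 7 @ unit cost 15 (adds 105)
shortest-cost path #3: 1→0→7→10→3 push 4 @ unit cost 18 (adds 72)
shortest-cost path #4: 1→0→6→10→3 push 1 @ unit cost 23 (adds 23)
total cost = 368

Minimum cost for 24 units: 368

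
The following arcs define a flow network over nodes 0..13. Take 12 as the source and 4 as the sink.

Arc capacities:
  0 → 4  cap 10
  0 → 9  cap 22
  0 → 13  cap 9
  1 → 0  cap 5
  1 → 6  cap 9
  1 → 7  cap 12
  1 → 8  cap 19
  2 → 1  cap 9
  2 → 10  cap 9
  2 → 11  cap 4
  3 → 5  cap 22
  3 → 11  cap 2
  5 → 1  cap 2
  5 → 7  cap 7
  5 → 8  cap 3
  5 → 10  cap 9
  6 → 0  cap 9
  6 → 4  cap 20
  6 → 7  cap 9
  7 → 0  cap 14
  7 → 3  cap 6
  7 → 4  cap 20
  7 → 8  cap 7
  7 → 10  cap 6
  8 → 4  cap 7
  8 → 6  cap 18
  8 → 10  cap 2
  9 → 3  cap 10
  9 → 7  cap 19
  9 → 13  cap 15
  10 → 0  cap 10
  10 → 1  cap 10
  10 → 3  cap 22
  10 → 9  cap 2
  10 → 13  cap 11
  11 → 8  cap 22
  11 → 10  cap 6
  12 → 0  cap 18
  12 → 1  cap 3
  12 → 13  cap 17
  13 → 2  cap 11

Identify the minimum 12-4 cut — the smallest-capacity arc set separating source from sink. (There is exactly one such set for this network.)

augment #1: 12→0→4 push 10
augment #2: 12→1→6→4 push 3
augment #3: 12→0→9→7→4 push 8
augment #4: 12→13→2→1→6→4 push 6
augment #5: 12→13→2→1→7→4 push 3
augment #6: 12→13→2→11→8→4 push 2
max flow = 32; residual-reachable set from 12 gives S-side
cut edges (S→T): {(12,0), (12,1), (13,2)} total cap 32

Min-cut arcs: {(12,0), (12,1), (13,2)} (total capacity 32)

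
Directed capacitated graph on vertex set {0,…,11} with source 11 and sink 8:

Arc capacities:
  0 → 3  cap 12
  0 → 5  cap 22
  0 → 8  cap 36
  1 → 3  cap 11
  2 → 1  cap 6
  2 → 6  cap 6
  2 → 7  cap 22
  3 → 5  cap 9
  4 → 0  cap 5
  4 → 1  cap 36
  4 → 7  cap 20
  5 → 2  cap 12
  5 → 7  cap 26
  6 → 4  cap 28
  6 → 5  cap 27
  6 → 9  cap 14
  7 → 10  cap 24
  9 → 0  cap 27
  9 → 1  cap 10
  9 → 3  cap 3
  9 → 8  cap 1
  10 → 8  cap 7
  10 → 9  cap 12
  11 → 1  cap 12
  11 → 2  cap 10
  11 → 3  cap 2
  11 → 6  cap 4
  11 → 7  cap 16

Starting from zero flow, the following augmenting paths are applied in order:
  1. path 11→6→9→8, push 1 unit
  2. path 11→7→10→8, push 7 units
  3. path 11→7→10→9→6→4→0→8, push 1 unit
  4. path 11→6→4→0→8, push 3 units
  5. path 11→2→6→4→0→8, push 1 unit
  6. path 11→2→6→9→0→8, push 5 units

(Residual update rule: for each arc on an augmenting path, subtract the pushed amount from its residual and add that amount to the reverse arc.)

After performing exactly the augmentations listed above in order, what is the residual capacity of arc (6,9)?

Residual capacity of (6,9): 9

after path 1 (11→6→9→8, push 1): res(6,9)=13
after path 2 (11→7→10→8, push 7): res(6,9)=13
after path 3 (11→7→10→9→6→4→0→8, push 1): res(6,9)=14
after path 4 (11→6→4→0→8, push 3): res(6,9)=14
after path 5 (11→2→6→4→0→8, push 1): res(6,9)=14
after path 6 (11→2→6→9→0→8, push 5): res(6,9)=9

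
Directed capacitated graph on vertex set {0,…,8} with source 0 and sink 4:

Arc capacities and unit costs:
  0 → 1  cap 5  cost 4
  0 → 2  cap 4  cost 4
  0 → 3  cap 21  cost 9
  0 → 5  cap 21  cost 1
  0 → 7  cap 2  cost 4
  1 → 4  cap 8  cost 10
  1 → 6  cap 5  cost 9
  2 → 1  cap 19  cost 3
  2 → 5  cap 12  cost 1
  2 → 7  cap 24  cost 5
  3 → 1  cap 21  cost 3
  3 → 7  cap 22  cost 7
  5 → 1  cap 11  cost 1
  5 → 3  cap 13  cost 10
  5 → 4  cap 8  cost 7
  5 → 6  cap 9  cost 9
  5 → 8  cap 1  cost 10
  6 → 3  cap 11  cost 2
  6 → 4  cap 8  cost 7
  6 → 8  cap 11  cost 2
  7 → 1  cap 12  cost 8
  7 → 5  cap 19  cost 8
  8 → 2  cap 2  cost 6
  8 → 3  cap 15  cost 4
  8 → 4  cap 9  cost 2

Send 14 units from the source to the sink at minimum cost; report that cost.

shortest-cost path #1: 0→5→4 push 8 @ unit cost 8 (adds 64)
shortest-cost path #2: 0→5→1→4 push 6 @ unit cost 12 (adds 72)
total cost = 136

Minimum cost for 14 units: 136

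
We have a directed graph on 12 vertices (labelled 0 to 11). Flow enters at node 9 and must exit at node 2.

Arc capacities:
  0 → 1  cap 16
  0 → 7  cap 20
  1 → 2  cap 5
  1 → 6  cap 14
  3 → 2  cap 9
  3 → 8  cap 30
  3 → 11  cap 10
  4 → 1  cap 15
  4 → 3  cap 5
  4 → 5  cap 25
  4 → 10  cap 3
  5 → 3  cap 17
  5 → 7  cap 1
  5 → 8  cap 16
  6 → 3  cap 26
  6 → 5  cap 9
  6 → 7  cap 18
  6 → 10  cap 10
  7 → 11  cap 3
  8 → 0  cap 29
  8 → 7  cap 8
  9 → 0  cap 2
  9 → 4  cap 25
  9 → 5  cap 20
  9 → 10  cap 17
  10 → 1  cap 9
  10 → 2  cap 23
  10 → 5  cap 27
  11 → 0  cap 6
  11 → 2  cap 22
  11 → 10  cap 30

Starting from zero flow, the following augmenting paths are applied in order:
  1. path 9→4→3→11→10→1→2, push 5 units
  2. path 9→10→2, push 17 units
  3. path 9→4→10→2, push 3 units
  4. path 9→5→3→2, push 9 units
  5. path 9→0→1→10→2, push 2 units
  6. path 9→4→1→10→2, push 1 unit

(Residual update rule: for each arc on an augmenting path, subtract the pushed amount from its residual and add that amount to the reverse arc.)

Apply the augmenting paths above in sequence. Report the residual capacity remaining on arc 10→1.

Residual capacity of (10,1): 7

after path 1 (9→4→3→11→10→1→2, push 5): res(10,1)=4
after path 2 (9→10→2, push 17): res(10,1)=4
after path 3 (9→4→10→2, push 3): res(10,1)=4
after path 4 (9→5→3→2, push 9): res(10,1)=4
after path 5 (9→0→1→10→2, push 2): res(10,1)=6
after path 6 (9→4→1→10→2, push 1): res(10,1)=7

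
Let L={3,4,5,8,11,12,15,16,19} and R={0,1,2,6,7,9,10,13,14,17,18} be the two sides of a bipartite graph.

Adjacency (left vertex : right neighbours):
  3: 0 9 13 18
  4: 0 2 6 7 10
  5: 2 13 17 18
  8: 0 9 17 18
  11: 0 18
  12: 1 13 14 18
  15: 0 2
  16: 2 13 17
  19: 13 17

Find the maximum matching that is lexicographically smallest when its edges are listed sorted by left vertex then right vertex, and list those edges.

|M| = 8 (so the lex-smallest maximum matching has 8 edges)
process left vertices in ascending order; for each, take the smallest-labelled available neighbour that still permits 8 edges overall, or leave it unmatched if none does
lex-smallest matching: {3-0, 4-6, 5-2, 8-9, 11-18, 12-1, 16-13, 19-17}

Lex-smallest maximum matching: {(3,0), (4,6), (5,2), (8,9), (11,18), (12,1), (16,13), (19,17)}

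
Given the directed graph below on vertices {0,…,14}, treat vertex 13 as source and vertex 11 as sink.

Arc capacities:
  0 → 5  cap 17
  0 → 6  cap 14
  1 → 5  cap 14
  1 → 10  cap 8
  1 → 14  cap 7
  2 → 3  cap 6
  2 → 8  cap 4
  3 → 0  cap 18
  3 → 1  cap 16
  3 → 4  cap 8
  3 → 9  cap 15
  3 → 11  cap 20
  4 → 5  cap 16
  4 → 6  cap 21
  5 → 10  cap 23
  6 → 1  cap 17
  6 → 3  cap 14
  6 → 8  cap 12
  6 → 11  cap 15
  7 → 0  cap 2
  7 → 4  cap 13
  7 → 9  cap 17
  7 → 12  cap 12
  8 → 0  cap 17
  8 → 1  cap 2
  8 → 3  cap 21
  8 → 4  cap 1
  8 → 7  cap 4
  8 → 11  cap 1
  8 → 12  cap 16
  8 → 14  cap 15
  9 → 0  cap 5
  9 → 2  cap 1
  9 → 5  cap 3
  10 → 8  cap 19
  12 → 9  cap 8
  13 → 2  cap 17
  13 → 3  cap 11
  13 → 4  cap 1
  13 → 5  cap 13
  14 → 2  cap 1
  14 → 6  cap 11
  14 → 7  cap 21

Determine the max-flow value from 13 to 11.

augment #1: 13→3→11 bottleneck 11, total now 11
augment #2: 13→2→3→11 bottleneck 6, total now 17
augment #3: 13→2→8→11 bottleneck 1, total now 18
augment #4: 13→4→6→11 bottleneck 1, total now 19
augment #5: 13→2→8→3→11 bottleneck 3, total now 22
augment #6: 13→5→10→8→0→6→11 bottleneck 13, total now 35

Maximum flow value: 35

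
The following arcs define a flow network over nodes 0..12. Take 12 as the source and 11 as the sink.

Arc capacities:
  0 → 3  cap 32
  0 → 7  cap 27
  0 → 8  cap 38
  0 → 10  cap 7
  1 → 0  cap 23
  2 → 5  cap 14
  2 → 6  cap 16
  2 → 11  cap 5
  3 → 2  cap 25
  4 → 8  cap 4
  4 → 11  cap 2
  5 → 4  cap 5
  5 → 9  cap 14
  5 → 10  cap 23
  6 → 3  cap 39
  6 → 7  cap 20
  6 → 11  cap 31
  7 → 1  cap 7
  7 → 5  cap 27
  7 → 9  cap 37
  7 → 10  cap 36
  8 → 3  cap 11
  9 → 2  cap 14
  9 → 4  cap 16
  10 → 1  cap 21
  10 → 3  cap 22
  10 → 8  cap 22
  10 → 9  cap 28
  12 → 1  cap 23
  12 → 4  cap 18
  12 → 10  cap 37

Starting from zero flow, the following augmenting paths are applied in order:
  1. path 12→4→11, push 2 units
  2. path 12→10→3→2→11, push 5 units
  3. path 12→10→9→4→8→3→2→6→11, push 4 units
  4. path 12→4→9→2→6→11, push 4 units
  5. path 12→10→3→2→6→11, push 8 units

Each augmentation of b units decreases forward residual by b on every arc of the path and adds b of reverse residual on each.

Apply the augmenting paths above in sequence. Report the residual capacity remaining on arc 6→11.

Residual capacity of (6,11): 15

after path 1 (12→4→11, push 2): res(6,11)=31
after path 2 (12→10→3→2→11, push 5): res(6,11)=31
after path 3 (12→10→9→4→8→3→2→6→11, push 4): res(6,11)=27
after path 4 (12→4→9→2→6→11, push 4): res(6,11)=23
after path 5 (12→10→3→2→6→11, push 8): res(6,11)=15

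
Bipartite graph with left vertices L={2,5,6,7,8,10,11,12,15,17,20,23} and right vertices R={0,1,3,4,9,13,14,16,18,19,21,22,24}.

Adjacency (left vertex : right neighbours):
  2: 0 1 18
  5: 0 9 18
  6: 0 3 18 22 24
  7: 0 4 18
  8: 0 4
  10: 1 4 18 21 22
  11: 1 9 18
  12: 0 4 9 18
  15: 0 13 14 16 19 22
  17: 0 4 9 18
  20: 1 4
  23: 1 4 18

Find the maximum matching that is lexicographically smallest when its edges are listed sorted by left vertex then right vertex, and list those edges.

|M| = 8 (so the lex-smallest maximum matching has 8 edges)
process left vertices in ascending order; for each, take the smallest-labelled available neighbour that still permits 8 edges overall, or leave it unmatched if none does
lex-smallest matching: {2-0, 5-9, 6-3, 7-4, 10-21, 11-1, 12-18, 15-13}

Lex-smallest maximum matching: {(2,0), (5,9), (6,3), (7,4), (10,21), (11,1), (12,18), (15,13)}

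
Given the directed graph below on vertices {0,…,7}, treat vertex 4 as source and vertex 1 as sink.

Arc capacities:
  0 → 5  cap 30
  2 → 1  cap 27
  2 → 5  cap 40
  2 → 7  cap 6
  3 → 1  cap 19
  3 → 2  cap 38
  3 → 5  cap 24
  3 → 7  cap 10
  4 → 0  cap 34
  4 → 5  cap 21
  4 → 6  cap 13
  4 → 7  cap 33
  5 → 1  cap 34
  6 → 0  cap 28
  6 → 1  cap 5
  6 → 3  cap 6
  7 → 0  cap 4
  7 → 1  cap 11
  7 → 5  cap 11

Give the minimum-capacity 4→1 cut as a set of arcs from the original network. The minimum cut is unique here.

Min-cut arcs: {(5,1), (6,1), (6,3), (7,1)} (total capacity 56)

augment #1: 4→5→1 push 21
augment #2: 4→6→1 push 5
augment #3: 4→7→1 push 11
augment #4: 4→0→5→1 push 13
augment #5: 4→6→3→1 push 6
max flow = 56; residual-reachable set from 4 gives S-side
cut edges (S→T): {(5,1), (6,1), (6,3), (7,1)} total cap 56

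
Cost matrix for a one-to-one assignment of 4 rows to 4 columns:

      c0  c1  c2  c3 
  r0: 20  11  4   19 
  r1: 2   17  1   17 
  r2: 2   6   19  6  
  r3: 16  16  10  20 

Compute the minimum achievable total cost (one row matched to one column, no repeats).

Minimum assignment cost: 28

optimal assignment: row0→col2 (cost 4), row1→col0 (cost 2), row2→col3 (cost 6), row3→col1 (cost 16)
total = 4 + 2 + 6 + 16 = 28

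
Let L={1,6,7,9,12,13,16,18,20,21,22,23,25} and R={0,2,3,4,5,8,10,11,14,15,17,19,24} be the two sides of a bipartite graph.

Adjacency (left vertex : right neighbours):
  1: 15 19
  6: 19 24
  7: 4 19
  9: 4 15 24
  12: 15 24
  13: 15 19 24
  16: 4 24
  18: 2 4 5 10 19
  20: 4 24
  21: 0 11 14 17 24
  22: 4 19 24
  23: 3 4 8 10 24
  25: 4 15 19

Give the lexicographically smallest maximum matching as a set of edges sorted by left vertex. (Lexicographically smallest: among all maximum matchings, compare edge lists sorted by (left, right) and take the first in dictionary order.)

|M| = 7 (so the lex-smallest maximum matching has 7 edges)
process left vertices in ascending order; for each, take the smallest-labelled available neighbour that still permits 7 edges overall, or leave it unmatched if none does
lex-smallest matching: {1-15, 6-19, 7-4, 9-24, 18-2, 21-0, 23-3}

Lex-smallest maximum matching: {(1,15), (6,19), (7,4), (9,24), (18,2), (21,0), (23,3)}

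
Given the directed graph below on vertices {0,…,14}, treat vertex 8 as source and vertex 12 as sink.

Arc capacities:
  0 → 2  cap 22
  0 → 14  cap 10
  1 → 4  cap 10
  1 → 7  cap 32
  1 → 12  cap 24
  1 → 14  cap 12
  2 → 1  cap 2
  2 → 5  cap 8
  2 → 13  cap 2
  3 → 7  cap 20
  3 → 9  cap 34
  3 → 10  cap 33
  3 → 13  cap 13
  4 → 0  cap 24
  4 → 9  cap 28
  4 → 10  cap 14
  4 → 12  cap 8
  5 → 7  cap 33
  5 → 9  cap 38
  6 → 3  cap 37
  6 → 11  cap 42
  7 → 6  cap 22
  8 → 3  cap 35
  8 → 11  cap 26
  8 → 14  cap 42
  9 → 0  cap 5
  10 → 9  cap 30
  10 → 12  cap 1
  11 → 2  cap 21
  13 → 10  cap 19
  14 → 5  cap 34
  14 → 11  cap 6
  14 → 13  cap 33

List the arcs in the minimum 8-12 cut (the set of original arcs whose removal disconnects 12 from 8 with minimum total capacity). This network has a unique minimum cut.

augment #1: 8→3→10→12 push 1
augment #2: 8→11→2→1→12 push 2
max flow = 3; residual-reachable set from 8 gives S-side
cut edges (S→T): {(2,1), (10,12)} total cap 3

Min-cut arcs: {(2,1), (10,12)} (total capacity 3)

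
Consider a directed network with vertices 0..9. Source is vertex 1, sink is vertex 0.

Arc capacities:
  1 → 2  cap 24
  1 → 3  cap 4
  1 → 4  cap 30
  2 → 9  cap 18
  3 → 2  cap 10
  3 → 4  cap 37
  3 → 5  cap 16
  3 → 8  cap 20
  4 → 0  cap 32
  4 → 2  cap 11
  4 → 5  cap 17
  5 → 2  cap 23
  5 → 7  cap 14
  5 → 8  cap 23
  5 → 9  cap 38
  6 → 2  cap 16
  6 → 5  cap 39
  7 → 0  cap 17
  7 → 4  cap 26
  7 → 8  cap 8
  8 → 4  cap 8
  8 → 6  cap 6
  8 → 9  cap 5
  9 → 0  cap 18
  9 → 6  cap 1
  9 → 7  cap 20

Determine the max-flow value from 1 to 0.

augment #1: 1→4→0 bottleneck 30, total now 30
augment #2: 1→2→9→0 bottleneck 18, total now 48
augment #3: 1→3→4→0 bottleneck 2, total now 50
augment #4: 1→3→5→7→0 bottleneck 2, total now 52

Maximum flow value: 52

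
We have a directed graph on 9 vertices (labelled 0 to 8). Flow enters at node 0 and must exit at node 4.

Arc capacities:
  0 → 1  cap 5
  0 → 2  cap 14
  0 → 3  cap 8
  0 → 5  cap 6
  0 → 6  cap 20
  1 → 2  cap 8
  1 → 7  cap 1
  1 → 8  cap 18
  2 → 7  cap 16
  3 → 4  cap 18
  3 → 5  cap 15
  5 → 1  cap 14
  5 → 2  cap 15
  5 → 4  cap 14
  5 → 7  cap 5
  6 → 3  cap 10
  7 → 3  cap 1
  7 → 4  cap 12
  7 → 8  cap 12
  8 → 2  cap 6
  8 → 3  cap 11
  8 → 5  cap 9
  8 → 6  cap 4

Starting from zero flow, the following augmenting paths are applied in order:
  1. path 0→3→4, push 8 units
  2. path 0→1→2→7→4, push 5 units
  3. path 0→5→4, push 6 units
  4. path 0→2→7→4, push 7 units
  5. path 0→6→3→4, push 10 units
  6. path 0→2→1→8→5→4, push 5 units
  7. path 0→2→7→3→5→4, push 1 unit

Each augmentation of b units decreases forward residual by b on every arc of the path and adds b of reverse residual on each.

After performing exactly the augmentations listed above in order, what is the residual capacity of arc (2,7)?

after path 1 (0→3→4, push 8): res(2,7)=16
after path 2 (0→1→2→7→4, push 5): res(2,7)=11
after path 3 (0→5→4, push 6): res(2,7)=11
after path 4 (0→2→7→4, push 7): res(2,7)=4
after path 5 (0→6→3→4, push 10): res(2,7)=4
after path 6 (0→2→1→8→5→4, push 5): res(2,7)=4
after path 7 (0→2→7→3→5→4, push 1): res(2,7)=3

Residual capacity of (2,7): 3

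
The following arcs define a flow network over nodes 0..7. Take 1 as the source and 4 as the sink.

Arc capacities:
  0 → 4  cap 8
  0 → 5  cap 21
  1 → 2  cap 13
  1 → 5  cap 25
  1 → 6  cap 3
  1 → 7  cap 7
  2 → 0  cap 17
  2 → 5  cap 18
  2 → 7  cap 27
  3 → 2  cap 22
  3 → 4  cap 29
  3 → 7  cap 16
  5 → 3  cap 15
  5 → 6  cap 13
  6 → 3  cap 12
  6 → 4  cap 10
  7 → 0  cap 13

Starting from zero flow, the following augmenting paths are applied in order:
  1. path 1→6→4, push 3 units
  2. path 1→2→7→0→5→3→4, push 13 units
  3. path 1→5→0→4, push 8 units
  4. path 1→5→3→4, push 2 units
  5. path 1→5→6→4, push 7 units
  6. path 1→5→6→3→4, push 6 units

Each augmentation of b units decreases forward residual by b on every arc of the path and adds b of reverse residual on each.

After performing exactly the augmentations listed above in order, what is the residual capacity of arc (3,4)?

after path 1 (1→6→4, push 3): res(3,4)=29
after path 2 (1→2→7→0→5→3→4, push 13): res(3,4)=16
after path 3 (1→5→0→4, push 8): res(3,4)=16
after path 4 (1→5→3→4, push 2): res(3,4)=14
after path 5 (1→5→6→4, push 7): res(3,4)=14
after path 6 (1→5→6→3→4, push 6): res(3,4)=8

Residual capacity of (3,4): 8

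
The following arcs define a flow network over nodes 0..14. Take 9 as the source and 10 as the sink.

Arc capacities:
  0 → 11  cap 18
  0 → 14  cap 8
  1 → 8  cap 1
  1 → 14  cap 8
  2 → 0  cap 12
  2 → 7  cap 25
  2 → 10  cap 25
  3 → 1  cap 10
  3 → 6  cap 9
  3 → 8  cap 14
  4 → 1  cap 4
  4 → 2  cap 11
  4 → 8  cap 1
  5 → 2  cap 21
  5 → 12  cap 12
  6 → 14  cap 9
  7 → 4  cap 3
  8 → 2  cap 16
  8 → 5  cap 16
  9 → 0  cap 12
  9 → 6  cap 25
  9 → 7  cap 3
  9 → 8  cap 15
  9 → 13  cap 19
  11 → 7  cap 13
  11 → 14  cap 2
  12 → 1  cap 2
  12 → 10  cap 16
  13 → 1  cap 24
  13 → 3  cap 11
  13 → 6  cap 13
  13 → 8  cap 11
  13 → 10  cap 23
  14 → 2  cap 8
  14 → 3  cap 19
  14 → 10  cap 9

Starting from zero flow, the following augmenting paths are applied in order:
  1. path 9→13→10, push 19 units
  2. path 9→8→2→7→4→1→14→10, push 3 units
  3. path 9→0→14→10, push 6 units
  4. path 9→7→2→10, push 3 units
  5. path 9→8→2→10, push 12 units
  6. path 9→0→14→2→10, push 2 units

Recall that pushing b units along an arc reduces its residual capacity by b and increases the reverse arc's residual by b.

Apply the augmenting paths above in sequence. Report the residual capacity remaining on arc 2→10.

Residual capacity of (2,10): 8

after path 1 (9→13→10, push 19): res(2,10)=25
after path 2 (9→8→2→7→4→1→14→10, push 3): res(2,10)=25
after path 3 (9→0→14→10, push 6): res(2,10)=25
after path 4 (9→7→2→10, push 3): res(2,10)=22
after path 5 (9→8→2→10, push 12): res(2,10)=10
after path 6 (9→0→14→2→10, push 2): res(2,10)=8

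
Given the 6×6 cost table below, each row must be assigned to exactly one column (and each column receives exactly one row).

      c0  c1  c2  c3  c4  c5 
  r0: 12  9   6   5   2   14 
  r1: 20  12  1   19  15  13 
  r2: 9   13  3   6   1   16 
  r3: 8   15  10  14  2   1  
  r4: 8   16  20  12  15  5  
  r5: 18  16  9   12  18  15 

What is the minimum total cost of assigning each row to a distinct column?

one of 2 optimal assignments: row0→col1 (cost 9), row1→col2 (cost 1), row2→col4 (cost 1), row3→col5 (cost 1), row4→col0 (cost 8), row5→col3 (cost 12)
total = 9 + 1 + 1 + 1 + 8 + 12 = 32

Minimum assignment cost: 32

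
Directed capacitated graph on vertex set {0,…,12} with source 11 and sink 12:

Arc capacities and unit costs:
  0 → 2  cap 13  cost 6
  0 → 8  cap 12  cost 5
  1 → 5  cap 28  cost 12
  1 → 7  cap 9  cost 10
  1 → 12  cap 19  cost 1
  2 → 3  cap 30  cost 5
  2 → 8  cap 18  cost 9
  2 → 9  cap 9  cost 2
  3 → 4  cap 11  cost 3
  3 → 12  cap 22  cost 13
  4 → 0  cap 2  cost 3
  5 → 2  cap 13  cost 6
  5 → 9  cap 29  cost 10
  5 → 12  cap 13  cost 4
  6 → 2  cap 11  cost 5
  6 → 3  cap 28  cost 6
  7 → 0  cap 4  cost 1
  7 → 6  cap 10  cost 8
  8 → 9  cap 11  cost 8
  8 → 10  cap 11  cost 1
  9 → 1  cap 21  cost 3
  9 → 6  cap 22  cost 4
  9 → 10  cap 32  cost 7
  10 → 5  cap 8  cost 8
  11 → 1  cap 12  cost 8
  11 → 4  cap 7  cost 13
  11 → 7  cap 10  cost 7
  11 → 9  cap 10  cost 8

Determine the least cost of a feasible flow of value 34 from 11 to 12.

Minimum cost for 34 units: 649

shortest-cost path #1: 11→1→12 push 12 @ unit cost 9 (adds 108)
shortest-cost path #2: 11→9→1→12 push 7 @ unit cost 12 (adds 84)
shortest-cost path #3: 11→7→0→8→10→5→12 push 4 @ unit cost 26 (adds 104)
shortest-cost path #4: 11→9→10→5→12 push 3 @ unit cost 27 (adds 81)
shortest-cost path #5: 11→7→6→3→12 push 6 @ unit cost 34 (adds 204)
shortest-cost path #6: 11→4→0→8→10→5→12 push 1 @ unit cost 34 (adds 34)
shortest-cost path #7: 11→4→0→8→10→9→1→5→12 push 1 @ unit cost 34 (adds 34)
total cost = 649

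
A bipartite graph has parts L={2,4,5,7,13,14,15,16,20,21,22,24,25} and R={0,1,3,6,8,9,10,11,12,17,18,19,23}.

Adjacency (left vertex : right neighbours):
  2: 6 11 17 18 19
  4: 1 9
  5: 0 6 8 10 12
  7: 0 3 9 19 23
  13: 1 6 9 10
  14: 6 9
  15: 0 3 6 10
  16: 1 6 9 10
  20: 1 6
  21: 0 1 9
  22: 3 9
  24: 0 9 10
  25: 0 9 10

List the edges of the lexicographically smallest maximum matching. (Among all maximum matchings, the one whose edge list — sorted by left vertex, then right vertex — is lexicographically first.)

Lex-smallest maximum matching: {(2,11), (4,1), (5,8), (7,19), (13,6), (14,9), (15,0), (16,10), (22,3)}

|M| = 9 (so the lex-smallest maximum matching has 9 edges)
process left vertices in ascending order; for each, take the smallest-labelled available neighbour that still permits 9 edges overall, or leave it unmatched if none does
lex-smallest matching: {2-11, 4-1, 5-8, 7-19, 13-6, 14-9, 15-0, 16-10, 22-3}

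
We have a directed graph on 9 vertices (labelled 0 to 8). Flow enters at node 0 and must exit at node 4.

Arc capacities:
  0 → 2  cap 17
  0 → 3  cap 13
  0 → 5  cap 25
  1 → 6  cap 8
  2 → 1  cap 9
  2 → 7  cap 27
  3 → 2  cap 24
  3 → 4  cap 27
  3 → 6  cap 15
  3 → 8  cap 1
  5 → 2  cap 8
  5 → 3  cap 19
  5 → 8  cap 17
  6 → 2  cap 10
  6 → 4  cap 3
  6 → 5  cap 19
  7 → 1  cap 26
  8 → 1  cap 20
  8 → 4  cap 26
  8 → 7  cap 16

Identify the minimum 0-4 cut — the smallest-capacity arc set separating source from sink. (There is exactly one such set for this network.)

Min-cut arcs: {(0,3), (0,5), (1,6)} (total capacity 46)

augment #1: 0→3→4 push 13
augment #2: 0→5→3→4 push 14
augment #3: 0→5→8→4 push 11
augment #4: 0→2→1→6→4 push 3
augment #5: 0→2→1→6→5→8→4 push 5
max flow = 46; residual-reachable set from 0 gives S-side
cut edges (S→T): {(0,3), (0,5), (1,6)} total cap 46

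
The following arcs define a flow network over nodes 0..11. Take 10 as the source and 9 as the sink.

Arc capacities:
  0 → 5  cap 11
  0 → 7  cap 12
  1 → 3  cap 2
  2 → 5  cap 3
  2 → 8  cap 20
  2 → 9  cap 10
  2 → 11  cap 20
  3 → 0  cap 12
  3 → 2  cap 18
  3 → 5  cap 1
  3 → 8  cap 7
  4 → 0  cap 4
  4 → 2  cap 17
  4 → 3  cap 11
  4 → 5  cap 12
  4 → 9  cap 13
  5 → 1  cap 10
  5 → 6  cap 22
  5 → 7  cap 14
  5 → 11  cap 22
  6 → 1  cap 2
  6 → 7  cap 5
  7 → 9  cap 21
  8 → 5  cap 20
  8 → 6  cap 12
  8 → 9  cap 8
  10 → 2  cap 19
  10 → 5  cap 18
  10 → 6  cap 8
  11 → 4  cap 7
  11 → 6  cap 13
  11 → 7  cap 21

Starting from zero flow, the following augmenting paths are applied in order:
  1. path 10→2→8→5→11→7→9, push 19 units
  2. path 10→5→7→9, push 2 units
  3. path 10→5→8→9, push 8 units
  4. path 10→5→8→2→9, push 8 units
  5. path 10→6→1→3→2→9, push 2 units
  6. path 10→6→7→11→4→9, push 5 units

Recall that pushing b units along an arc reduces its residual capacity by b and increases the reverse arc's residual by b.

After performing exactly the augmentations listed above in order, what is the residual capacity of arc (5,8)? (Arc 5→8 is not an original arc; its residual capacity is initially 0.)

Residual capacity of (5,8): 3

after path 1 (10→2→8→5→11→7→9, push 19): res(5,8)=19
after path 2 (10→5→7→9, push 2): res(5,8)=19
after path 3 (10→5→8→9, push 8): res(5,8)=11
after path 4 (10→5→8→2→9, push 8): res(5,8)=3
after path 5 (10→6→1→3→2→9, push 2): res(5,8)=3
after path 6 (10→6→7→11→4→9, push 5): res(5,8)=3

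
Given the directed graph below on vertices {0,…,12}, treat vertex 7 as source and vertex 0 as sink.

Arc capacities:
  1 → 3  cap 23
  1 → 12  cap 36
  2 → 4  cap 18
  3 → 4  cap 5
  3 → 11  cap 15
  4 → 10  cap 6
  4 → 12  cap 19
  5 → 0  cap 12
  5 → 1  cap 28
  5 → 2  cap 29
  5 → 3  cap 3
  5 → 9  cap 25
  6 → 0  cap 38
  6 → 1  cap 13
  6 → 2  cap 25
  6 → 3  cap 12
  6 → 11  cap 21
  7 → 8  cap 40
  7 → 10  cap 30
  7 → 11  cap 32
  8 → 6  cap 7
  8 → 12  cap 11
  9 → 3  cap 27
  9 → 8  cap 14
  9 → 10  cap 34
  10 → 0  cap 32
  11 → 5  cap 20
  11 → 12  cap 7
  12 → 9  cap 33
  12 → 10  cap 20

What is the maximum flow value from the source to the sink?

Maximum flow value: 51

augment #1: 7→10→0 bottleneck 30, total now 30
augment #2: 7→8→6→0 bottleneck 7, total now 37
augment #3: 7→11→5→0 bottleneck 12, total now 49
augment #4: 7→8→12→10→0 bottleneck 2, total now 51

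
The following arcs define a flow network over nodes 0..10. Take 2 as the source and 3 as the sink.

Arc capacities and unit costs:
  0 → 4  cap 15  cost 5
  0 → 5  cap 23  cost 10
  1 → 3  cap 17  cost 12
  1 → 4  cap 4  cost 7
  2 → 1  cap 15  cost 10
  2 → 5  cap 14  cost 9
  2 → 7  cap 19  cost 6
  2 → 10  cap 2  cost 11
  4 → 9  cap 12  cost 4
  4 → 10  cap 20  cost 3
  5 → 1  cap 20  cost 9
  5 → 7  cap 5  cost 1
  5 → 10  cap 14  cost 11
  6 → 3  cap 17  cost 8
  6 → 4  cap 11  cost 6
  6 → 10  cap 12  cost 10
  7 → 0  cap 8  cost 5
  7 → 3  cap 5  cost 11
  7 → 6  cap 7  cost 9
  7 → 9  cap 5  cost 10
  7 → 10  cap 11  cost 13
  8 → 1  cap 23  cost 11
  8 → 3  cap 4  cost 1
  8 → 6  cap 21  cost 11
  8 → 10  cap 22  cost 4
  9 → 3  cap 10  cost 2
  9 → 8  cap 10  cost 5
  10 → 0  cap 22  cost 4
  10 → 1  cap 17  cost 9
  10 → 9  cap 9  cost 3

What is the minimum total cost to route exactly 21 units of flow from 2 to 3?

shortest-cost path #1: 2→10→9→3 push 2 @ unit cost 16 (adds 32)
shortest-cost path #2: 2→7→3 push 5 @ unit cost 17 (adds 85)
shortest-cost path #3: 2→7→9→3 push 5 @ unit cost 18 (adds 90)
shortest-cost path #4: 2→1→3 push 9 @ unit cost 22 (adds 198)
total cost = 405

Minimum cost for 21 units: 405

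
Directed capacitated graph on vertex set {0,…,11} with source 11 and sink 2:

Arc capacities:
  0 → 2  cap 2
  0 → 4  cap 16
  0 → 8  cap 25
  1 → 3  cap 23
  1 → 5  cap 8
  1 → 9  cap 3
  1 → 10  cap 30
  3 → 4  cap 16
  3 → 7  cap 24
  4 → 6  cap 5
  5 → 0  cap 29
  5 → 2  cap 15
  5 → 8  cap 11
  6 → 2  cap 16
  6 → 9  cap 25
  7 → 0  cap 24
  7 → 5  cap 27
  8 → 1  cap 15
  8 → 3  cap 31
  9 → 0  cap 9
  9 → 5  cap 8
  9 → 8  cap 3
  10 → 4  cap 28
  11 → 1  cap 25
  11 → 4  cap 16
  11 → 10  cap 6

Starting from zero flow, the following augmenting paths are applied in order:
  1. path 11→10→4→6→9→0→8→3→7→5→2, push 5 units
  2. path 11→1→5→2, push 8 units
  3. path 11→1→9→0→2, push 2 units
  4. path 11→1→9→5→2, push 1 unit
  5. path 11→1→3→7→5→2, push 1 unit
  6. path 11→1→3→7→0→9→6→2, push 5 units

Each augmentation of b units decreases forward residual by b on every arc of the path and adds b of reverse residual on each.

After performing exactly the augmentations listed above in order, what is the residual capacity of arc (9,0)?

after path 1 (11→10→4→6→9→0→8→3→7→5→2, push 5): res(9,0)=4
after path 2 (11→1→5→2, push 8): res(9,0)=4
after path 3 (11→1→9→0→2, push 2): res(9,0)=2
after path 4 (11→1→9→5→2, push 1): res(9,0)=2
after path 5 (11→1→3→7→5→2, push 1): res(9,0)=2
after path 6 (11→1→3→7→0→9→6→2, push 5): res(9,0)=7

Residual capacity of (9,0): 7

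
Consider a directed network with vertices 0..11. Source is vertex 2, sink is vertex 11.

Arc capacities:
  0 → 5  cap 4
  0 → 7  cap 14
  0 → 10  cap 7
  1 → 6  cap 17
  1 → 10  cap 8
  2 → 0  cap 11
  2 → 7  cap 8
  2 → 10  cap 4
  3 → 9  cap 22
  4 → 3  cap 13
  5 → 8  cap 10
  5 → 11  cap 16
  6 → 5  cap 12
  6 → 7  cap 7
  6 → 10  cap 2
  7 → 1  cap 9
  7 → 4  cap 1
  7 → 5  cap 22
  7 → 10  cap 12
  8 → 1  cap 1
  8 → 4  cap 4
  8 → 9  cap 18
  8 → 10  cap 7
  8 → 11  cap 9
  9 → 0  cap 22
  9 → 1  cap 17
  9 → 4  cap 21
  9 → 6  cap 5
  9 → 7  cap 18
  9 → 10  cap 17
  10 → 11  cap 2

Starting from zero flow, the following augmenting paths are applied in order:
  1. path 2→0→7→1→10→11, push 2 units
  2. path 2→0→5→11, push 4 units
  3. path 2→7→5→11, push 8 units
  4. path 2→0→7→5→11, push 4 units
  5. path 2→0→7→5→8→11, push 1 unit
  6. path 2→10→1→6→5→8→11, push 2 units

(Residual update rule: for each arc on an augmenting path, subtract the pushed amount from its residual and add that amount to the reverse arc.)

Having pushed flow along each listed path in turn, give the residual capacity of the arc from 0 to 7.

after path 1 (2→0→7→1→10→11, push 2): res(0,7)=12
after path 2 (2→0→5→11, push 4): res(0,7)=12
after path 3 (2→7→5→11, push 8): res(0,7)=12
after path 4 (2→0→7→5→11, push 4): res(0,7)=8
after path 5 (2→0→7→5→8→11, push 1): res(0,7)=7
after path 6 (2→10→1→6→5→8→11, push 2): res(0,7)=7

Residual capacity of (0,7): 7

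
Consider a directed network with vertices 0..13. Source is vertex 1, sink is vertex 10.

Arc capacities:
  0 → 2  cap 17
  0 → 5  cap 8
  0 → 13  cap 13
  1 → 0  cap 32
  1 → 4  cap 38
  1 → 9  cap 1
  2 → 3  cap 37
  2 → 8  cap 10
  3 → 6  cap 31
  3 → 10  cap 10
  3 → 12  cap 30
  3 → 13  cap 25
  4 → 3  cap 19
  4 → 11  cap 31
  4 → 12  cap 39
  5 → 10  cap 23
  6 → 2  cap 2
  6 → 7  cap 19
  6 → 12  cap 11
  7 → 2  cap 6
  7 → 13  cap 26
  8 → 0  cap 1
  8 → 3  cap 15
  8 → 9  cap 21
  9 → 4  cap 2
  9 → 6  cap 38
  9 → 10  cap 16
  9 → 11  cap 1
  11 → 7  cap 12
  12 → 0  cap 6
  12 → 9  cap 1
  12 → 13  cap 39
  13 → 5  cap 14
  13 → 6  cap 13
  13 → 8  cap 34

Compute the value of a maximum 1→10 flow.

Maximum flow value: 48

augment #1: 1→9→10 bottleneck 1, total now 1
augment #2: 1→0→5→10 bottleneck 8, total now 9
augment #3: 1→4→3→10 bottleneck 10, total now 19
augment #4: 1→0→13→5→10 bottleneck 13, total now 32
augment #5: 1→4→12→9→10 bottleneck 1, total now 33
augment #6: 1→0→2→8→9→10 bottleneck 10, total now 43
augment #7: 1→4→3→13→5→10 bottleneck 1, total now 44
augment #8: 1→4→3→13→8→9→10 bottleneck 4, total now 48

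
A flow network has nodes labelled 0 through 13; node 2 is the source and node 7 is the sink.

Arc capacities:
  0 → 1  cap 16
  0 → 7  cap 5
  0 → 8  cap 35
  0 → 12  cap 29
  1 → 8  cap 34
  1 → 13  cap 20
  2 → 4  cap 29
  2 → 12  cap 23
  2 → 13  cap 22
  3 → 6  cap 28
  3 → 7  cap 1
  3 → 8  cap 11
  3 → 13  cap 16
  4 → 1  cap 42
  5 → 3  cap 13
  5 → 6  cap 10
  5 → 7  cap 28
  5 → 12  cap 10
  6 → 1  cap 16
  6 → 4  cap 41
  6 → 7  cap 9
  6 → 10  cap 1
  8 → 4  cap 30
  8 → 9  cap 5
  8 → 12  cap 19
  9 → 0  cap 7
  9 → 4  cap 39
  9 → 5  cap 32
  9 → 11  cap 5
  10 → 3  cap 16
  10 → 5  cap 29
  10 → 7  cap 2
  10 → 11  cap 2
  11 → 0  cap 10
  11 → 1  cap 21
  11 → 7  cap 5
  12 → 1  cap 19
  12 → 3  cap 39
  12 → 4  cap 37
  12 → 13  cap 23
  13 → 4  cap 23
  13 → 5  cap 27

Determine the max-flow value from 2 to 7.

Maximum flow value: 43

augment #1: 2→12→3→7 bottleneck 1, total now 1
augment #2: 2→13→5→7 bottleneck 22, total now 23
augment #3: 2→12→3→6→7 bottleneck 9, total now 32
augment #4: 2→12→13→5→7 bottleneck 5, total now 37
augment #5: 2→12→3→6→10→7 bottleneck 1, total now 38
augment #6: 2→4→1→8→9→0→7 bottleneck 5, total now 43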